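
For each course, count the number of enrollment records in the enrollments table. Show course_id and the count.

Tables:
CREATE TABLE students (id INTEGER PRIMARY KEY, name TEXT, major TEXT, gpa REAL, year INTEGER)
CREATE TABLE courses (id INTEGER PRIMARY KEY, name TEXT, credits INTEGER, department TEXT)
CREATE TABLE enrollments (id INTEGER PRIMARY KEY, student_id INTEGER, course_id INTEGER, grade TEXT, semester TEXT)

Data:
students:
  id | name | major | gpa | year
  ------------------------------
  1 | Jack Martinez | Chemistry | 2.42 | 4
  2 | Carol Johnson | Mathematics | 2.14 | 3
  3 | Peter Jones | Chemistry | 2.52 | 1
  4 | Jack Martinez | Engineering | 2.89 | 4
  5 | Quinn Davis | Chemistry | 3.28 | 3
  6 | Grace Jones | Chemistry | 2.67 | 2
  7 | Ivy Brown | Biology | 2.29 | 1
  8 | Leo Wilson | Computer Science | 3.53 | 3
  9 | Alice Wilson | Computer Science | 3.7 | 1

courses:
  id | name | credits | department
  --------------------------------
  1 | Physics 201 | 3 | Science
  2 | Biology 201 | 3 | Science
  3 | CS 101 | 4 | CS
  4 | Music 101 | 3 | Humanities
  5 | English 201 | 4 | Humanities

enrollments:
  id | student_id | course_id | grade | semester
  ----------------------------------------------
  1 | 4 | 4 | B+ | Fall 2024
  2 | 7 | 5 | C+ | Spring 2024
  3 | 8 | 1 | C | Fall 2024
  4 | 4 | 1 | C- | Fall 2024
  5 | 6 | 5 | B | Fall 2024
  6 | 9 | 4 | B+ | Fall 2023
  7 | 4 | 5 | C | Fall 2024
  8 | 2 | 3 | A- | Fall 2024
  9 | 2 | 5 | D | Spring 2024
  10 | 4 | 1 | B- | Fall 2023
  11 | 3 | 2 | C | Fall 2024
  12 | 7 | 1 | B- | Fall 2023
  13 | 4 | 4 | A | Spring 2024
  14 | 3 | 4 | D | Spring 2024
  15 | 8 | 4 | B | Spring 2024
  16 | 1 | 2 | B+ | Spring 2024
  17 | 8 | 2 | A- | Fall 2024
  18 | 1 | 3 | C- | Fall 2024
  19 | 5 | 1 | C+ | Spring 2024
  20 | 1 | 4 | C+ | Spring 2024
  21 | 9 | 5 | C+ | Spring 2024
SELECT course_id, COUNT(*) AS enrollment_count FROM enrollments GROUP BY course_id

Execution result:
course_id | enrollment_count
1 | 5
2 | 3
3 | 2
4 | 6
5 | 5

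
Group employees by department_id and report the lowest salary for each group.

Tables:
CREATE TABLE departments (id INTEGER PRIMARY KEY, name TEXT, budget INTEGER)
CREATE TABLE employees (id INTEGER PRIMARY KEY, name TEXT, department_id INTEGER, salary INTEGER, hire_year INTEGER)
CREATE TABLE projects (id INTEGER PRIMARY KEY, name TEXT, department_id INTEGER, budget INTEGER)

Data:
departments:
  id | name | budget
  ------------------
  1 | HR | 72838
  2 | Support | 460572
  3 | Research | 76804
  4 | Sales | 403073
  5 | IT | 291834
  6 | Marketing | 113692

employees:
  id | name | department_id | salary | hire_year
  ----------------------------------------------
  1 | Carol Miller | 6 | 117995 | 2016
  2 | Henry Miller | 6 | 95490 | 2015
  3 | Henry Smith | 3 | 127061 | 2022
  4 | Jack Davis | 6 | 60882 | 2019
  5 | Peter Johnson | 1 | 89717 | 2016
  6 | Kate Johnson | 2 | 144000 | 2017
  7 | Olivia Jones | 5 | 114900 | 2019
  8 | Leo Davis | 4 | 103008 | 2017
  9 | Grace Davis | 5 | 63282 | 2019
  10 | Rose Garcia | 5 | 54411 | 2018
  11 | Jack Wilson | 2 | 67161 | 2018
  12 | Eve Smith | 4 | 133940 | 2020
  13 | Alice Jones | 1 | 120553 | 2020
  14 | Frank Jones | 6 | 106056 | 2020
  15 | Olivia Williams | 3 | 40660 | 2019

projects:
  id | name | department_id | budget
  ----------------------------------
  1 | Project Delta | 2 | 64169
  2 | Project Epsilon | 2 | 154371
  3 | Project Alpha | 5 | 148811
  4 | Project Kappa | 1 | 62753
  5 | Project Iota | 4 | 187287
SELECT department_id, MIN(salary) AS min_salary FROM employees GROUP BY department_id

Execution result:
department_id | min_salary
1 | 89717
2 | 67161
3 | 40660
4 | 103008
5 | 54411
6 | 60882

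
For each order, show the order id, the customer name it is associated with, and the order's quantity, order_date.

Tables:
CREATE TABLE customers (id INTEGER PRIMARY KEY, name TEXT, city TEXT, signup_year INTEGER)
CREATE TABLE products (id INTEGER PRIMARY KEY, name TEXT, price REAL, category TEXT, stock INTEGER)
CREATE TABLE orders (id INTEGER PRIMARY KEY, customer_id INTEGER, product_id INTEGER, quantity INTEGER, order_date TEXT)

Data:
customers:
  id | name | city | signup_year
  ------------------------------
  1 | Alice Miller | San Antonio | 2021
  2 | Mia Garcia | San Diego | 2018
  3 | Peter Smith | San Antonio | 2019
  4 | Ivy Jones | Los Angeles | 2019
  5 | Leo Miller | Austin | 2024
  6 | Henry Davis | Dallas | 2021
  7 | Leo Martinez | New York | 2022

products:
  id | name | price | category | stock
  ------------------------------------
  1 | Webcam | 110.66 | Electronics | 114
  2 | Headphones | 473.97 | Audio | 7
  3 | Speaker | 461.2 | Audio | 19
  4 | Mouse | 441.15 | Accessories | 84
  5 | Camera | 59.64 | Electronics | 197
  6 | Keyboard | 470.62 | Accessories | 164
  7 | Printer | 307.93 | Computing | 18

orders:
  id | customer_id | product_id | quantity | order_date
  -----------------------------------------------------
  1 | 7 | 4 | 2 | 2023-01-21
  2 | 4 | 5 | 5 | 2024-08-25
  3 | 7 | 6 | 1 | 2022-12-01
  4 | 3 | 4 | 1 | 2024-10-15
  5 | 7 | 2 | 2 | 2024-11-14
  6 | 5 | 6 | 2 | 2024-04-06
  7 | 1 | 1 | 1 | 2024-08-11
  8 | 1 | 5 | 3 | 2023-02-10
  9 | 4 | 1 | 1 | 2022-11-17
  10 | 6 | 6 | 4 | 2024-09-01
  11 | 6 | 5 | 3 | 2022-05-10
SELECT c.id, p.name AS customer, c.quantity, c.order_date FROM orders c JOIN customers p ON c.customer_id = p.id

Execution result:
id | customer | quantity | order_date
1 | Leo Martinez | 2 | 2023-01-21
2 | Ivy Jones | 5 | 2024-08-25
3 | Leo Martinez | 1 | 2022-12-01
4 | Peter Smith | 1 | 2024-10-15
5 | Leo Martinez | 2 | 2024-11-14
6 | Leo Miller | 2 | 2024-04-06
7 | Alice Miller | 1 | 2024-08-11
8 | Alice Miller | 3 | 2023-02-10
9 | Ivy Jones | 1 | 2022-11-17
10 | Henry Davis | 4 | 2024-09-01
11 | Henry Davis | 3 | 2022-05-10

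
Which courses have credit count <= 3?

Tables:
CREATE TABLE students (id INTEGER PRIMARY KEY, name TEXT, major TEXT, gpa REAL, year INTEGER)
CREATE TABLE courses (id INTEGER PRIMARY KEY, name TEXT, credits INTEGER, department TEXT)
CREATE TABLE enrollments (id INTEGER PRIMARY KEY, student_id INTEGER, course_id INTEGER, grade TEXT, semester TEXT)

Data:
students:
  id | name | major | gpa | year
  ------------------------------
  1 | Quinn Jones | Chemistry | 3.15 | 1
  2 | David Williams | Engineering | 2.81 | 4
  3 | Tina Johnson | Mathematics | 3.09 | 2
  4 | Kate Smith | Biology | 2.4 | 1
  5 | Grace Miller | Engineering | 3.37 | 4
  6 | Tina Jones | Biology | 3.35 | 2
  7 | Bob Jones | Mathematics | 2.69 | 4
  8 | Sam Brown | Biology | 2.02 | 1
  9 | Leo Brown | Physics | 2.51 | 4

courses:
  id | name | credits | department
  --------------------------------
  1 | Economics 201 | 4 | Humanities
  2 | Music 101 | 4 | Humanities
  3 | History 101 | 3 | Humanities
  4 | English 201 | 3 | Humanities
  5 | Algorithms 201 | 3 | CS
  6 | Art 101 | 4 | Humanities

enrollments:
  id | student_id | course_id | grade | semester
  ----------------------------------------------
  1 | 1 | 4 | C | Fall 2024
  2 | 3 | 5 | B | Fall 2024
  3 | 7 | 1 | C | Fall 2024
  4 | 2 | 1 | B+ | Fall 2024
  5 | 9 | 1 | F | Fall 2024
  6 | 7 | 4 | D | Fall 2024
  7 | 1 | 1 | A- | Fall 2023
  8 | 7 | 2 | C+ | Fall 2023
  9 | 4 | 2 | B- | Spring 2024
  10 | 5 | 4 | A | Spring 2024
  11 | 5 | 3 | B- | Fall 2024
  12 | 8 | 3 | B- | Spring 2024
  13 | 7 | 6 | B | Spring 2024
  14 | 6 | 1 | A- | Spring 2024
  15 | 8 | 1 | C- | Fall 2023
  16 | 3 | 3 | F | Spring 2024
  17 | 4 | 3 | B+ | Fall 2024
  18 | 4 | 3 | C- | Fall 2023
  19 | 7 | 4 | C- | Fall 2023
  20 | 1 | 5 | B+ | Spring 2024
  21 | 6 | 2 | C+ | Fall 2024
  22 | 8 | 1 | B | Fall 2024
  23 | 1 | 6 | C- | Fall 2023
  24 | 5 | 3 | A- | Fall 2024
SELECT name, credits FROM courses WHERE credits <= 3

Execution result:
name | credits
History 101 | 3
English 201 | 3
Algorithms 201 | 3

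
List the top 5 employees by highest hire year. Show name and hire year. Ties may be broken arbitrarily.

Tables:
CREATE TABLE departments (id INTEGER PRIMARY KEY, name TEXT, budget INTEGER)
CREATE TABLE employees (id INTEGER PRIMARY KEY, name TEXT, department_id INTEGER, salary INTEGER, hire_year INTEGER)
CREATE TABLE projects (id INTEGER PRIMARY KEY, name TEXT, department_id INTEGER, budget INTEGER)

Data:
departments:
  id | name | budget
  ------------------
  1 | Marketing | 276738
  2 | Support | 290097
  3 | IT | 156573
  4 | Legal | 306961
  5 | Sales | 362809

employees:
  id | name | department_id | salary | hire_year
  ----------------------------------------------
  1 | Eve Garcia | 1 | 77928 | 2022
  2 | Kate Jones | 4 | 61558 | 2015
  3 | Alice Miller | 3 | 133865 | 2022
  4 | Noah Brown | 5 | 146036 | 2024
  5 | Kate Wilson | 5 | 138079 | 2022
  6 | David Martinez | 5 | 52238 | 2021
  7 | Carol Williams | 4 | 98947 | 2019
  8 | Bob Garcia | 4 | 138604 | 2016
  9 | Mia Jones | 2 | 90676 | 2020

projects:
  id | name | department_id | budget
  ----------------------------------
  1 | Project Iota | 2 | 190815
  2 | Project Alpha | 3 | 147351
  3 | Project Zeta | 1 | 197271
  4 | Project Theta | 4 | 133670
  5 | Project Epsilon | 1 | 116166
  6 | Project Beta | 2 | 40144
SELECT name, hire_year FROM employees ORDER BY hire_year DESC LIMIT 5

Execution result:
name | hire_year
Noah Brown | 2024
Eve Garcia | 2022
Alice Miller | 2022
Kate Wilson | 2022
David Martinez | 2021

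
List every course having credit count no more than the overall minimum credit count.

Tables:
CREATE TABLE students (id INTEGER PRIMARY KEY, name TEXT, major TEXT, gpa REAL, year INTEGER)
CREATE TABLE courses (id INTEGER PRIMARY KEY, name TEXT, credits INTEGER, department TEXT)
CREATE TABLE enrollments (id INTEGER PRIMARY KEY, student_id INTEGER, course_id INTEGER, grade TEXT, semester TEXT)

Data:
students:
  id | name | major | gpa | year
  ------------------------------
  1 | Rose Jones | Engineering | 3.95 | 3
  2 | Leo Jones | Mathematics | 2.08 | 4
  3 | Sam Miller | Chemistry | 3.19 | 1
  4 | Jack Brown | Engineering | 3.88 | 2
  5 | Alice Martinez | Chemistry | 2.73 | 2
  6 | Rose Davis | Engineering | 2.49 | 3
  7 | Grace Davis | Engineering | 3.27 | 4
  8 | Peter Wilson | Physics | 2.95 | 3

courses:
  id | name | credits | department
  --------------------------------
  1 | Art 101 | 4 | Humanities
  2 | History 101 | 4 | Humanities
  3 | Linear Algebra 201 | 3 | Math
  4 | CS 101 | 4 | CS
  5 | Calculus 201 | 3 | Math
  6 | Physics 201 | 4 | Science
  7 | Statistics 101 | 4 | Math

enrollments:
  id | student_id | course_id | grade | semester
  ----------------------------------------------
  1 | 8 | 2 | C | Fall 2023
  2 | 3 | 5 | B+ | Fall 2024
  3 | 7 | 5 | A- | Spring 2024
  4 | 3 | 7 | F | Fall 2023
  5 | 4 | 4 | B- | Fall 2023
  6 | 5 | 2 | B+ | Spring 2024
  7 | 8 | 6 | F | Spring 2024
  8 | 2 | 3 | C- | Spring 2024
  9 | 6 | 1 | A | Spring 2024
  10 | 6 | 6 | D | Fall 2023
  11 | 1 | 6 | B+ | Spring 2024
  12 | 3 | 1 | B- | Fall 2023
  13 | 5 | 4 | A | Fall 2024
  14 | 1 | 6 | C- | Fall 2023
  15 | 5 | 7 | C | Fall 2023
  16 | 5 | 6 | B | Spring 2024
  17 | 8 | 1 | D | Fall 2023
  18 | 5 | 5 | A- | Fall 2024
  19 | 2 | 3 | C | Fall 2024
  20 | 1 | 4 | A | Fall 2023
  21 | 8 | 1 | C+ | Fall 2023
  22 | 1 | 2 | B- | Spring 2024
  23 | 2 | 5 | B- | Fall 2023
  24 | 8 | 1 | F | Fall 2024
SELECT name, credits FROM courses WHERE credits <= (SELECT MIN(credits) FROM courses)

Execution result:
name | credits
Linear Algebra 201 | 3
Calculus 201 | 3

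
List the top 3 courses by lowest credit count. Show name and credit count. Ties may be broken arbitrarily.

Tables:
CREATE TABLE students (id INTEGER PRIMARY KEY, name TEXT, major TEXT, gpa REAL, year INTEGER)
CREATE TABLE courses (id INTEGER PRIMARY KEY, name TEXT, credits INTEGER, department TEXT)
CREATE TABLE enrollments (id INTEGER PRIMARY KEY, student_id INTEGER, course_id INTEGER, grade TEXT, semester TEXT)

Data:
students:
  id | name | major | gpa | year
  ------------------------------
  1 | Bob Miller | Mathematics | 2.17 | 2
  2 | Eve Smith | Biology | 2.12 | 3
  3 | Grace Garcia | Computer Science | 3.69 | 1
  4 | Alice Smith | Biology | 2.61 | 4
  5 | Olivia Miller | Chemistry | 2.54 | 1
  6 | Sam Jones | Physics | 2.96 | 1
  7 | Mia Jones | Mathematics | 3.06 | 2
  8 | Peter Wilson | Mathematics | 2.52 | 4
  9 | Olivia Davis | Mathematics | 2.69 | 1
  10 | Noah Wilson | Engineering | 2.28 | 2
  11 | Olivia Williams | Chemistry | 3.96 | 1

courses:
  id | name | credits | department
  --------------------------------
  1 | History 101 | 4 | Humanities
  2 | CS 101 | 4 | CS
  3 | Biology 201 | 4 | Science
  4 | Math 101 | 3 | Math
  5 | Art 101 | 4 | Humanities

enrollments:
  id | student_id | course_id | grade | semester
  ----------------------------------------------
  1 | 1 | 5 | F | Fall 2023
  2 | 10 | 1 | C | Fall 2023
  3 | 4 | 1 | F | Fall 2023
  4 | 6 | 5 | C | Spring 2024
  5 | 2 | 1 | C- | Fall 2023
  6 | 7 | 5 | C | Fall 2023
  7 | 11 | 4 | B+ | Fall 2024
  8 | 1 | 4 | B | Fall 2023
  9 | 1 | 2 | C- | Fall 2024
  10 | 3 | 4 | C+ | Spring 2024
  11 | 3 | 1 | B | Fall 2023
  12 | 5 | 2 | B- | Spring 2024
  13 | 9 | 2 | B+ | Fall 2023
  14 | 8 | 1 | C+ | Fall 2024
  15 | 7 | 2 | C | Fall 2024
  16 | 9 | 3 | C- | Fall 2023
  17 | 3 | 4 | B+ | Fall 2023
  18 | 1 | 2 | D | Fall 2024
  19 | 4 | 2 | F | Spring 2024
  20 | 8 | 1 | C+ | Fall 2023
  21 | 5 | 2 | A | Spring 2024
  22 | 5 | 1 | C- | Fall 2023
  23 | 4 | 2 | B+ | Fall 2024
SELECT name, credits FROM courses ORDER BY credits ASC LIMIT 3

Execution result:
name | credits
Math 101 | 3
History 101 | 4
CS 101 | 4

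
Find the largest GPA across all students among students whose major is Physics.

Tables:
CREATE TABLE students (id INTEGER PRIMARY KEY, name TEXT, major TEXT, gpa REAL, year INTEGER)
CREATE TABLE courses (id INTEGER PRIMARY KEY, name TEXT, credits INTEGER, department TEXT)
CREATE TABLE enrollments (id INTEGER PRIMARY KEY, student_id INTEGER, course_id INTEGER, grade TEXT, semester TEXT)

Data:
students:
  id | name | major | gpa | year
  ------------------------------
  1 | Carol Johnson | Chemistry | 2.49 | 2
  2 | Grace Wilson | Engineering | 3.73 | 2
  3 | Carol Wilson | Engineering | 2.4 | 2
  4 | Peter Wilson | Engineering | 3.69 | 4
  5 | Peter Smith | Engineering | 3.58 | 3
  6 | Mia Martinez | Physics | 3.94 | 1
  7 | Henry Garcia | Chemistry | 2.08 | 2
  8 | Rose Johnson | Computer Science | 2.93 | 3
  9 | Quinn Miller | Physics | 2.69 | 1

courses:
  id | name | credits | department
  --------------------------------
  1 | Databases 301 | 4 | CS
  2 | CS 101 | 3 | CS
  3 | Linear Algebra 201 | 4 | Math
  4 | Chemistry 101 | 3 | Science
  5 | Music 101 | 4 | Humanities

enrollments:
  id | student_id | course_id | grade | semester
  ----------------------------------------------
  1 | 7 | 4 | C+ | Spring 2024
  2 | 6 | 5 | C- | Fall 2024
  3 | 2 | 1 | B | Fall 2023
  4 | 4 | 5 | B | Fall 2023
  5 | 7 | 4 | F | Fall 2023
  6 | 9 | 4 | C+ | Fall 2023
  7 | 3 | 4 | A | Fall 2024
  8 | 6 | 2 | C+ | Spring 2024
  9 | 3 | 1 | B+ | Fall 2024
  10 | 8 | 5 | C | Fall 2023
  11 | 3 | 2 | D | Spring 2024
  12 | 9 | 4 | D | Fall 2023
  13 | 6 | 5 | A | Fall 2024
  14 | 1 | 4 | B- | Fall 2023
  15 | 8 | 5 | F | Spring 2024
SELECT MAX(gpa) FROM students WHERE major = 'Physics'

Execution result:
3.94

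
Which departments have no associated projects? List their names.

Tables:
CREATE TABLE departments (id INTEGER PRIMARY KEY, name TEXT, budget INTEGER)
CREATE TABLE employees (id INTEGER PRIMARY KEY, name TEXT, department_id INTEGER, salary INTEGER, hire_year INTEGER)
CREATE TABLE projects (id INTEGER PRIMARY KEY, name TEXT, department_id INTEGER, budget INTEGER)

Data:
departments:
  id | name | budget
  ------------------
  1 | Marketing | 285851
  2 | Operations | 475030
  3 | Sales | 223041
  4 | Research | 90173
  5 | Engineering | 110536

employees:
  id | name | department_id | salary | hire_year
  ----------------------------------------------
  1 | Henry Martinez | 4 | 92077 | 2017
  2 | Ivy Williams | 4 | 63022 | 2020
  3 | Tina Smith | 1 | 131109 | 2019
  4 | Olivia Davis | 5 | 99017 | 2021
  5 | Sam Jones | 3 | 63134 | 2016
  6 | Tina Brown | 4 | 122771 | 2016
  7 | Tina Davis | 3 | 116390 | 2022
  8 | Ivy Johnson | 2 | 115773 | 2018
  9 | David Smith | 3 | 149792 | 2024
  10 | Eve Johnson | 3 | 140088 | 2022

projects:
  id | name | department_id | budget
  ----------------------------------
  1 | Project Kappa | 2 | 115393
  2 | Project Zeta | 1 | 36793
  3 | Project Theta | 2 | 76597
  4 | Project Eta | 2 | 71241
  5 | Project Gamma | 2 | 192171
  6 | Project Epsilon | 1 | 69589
SELECT p.name FROM departments p LEFT JOIN projects c ON c.department_id = p.id WHERE c.id IS NULL

Execution result:
name
Sales
Research
Engineering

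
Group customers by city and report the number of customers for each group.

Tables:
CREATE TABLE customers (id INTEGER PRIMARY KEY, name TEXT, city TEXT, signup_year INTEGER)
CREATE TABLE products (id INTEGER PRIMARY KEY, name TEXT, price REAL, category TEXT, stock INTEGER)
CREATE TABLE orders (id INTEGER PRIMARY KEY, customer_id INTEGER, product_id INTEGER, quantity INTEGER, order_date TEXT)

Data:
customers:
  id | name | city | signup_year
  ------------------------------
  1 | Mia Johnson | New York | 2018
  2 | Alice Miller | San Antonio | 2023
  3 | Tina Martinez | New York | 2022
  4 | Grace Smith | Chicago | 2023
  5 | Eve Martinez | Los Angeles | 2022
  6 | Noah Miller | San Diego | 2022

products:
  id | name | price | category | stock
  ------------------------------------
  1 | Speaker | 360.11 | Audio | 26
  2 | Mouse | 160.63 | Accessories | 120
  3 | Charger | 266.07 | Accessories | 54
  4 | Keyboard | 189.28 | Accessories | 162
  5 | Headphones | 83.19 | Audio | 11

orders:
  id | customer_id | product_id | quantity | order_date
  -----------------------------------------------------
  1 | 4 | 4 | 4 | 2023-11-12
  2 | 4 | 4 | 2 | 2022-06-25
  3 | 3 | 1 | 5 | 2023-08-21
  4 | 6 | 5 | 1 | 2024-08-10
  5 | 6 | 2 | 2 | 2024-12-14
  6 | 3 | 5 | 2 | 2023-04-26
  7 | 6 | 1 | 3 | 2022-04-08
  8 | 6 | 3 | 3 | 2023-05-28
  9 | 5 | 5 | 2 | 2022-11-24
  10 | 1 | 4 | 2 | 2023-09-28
SELECT city, COUNT(*) AS n FROM customers GROUP BY city

Execution result:
city | n
Chicago | 1
Los Angeles | 1
New York | 2
San Antonio | 1
San Diego | 1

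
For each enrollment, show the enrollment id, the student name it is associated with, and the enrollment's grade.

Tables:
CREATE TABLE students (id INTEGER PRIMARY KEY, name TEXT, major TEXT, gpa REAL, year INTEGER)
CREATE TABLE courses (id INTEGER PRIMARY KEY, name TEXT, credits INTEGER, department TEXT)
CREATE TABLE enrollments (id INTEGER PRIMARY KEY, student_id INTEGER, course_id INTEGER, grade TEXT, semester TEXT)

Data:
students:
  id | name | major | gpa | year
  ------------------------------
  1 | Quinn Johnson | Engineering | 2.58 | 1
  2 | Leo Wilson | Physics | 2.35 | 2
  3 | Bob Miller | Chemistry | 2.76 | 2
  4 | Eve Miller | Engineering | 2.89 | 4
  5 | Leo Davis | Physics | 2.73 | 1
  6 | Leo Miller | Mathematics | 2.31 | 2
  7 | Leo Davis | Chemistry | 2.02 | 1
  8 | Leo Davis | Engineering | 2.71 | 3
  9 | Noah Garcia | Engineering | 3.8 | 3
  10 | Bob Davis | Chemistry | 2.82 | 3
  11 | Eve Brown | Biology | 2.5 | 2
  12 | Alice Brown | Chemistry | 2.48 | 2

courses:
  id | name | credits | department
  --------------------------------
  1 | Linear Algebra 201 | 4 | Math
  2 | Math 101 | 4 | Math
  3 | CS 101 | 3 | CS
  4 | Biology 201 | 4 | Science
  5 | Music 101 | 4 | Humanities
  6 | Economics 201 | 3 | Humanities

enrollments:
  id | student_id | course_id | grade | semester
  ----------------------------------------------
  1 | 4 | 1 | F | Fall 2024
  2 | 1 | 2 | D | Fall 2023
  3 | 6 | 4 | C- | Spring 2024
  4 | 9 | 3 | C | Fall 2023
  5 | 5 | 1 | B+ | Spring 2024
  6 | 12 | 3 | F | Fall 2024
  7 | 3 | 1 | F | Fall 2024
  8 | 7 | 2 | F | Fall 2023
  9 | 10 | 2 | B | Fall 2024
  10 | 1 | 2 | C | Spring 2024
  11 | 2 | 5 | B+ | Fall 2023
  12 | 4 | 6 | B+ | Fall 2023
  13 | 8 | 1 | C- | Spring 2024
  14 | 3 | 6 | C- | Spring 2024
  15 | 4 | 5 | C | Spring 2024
SELECT c.id, p.name AS student, c.grade FROM enrollments c JOIN students p ON c.student_id = p.id

Execution result:
id | student | grade
1 | Eve Miller | F
2 | Quinn Johnson | D
3 | Leo Miller | C-
4 | Noah Garcia | C
5 | Leo Davis | B+
6 | Alice Brown | F
7 | Bob Miller | F
8 | Leo Davis | F
9 | Bob Davis | B
10 | Quinn Johnson | C
11 | Leo Wilson | B+
12 | Eve Miller | B+
13 | Leo Davis | C-
14 | Bob Miller | C-
15 | Eve Miller | C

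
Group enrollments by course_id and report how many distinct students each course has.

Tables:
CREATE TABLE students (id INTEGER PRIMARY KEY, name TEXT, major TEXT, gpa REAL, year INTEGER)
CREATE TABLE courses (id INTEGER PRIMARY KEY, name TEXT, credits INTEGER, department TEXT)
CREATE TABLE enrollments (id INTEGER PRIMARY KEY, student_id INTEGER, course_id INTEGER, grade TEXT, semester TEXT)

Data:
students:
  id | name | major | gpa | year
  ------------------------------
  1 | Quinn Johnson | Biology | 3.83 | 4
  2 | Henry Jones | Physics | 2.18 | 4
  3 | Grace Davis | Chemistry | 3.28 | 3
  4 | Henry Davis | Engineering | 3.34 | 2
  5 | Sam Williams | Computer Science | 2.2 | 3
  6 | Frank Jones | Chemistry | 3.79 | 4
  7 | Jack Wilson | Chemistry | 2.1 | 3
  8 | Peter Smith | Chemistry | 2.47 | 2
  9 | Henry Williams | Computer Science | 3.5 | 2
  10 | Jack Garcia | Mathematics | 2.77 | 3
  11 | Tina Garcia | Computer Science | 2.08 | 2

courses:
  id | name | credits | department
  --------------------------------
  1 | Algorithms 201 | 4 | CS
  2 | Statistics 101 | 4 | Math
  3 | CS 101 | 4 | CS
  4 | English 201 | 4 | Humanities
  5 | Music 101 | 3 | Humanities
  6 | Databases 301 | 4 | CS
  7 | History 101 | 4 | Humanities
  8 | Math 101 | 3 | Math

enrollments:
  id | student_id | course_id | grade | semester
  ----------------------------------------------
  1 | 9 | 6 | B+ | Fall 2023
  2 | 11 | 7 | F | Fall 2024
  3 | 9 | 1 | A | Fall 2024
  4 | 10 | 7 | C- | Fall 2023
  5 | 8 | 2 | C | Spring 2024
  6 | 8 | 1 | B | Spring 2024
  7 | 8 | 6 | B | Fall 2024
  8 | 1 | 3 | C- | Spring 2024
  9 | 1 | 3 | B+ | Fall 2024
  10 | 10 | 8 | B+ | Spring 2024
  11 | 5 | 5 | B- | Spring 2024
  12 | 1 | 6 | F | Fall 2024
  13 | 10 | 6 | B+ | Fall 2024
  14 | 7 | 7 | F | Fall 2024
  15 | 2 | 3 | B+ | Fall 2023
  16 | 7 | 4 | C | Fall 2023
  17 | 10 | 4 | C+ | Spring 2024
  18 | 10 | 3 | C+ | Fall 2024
SELECT course_id, COUNT(DISTINCT student_id) AS distinct_student_count FROM enrollments GROUP BY course_id

Execution result:
course_id | distinct_student_count
1 | 2
2 | 1
3 | 3
4 | 2
5 | 1
6 | 4
7 | 3
8 | 1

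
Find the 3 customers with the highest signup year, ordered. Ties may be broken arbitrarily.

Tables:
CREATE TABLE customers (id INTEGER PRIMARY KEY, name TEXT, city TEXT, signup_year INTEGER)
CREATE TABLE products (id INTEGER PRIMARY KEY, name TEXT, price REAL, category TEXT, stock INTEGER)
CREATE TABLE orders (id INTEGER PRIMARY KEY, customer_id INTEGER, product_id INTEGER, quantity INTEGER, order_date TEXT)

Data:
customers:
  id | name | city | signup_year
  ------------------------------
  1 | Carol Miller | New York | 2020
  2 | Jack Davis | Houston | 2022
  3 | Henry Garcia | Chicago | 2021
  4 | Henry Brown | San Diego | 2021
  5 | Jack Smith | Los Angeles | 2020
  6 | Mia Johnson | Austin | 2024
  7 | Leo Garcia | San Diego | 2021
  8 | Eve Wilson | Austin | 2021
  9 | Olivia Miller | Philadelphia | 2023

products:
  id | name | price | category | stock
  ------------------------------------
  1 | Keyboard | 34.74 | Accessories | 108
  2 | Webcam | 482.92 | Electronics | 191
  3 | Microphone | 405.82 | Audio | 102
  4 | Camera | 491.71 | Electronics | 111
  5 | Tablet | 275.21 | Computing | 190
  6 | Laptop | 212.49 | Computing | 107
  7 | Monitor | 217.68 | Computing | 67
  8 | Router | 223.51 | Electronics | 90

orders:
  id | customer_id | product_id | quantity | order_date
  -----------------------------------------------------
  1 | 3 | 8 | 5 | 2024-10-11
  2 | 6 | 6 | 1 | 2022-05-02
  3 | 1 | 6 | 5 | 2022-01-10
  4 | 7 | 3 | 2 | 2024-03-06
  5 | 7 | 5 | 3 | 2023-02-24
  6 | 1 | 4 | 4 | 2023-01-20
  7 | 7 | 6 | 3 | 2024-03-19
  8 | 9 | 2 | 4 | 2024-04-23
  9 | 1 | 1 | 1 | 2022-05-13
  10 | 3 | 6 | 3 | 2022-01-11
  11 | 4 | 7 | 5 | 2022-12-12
SELECT name, signup_year FROM customers ORDER BY signup_year DESC LIMIT 3

Execution result:
name | signup_year
Mia Johnson | 2024
Olivia Miller | 2023
Jack Davis | 2022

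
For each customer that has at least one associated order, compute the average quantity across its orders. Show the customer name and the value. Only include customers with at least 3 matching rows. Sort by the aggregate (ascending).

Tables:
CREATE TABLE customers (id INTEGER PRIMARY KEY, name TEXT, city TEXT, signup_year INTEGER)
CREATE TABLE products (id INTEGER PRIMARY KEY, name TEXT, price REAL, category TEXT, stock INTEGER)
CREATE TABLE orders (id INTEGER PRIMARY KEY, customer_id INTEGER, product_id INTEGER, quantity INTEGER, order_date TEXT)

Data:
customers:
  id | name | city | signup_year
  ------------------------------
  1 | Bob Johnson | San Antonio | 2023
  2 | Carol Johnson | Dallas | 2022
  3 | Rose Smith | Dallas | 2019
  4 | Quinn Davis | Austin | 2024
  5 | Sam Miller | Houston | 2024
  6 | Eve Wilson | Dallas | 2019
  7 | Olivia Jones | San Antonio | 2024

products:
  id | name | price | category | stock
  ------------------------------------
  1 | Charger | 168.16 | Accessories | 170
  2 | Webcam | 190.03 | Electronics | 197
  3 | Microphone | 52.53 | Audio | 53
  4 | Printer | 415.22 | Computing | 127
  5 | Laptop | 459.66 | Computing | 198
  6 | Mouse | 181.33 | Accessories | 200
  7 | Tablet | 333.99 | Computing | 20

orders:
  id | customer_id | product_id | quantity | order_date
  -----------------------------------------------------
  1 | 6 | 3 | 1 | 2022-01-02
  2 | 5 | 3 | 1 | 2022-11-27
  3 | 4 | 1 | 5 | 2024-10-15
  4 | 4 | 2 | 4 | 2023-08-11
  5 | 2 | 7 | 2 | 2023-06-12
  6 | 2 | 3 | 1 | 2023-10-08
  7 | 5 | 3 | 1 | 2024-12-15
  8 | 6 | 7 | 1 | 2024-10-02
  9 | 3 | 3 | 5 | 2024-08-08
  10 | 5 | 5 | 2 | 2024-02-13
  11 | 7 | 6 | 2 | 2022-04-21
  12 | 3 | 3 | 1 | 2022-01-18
SELECT p.name, AVG(c.quantity) AS avg_quantity FROM orders c JOIN customers p ON c.customer_id = p.id GROUP BY p.id, p.name HAVING COUNT(*) >= 3 ORDER BY avg_quantity ASC

Execution result:
name | avg_quantity
Sam Miller | 1.33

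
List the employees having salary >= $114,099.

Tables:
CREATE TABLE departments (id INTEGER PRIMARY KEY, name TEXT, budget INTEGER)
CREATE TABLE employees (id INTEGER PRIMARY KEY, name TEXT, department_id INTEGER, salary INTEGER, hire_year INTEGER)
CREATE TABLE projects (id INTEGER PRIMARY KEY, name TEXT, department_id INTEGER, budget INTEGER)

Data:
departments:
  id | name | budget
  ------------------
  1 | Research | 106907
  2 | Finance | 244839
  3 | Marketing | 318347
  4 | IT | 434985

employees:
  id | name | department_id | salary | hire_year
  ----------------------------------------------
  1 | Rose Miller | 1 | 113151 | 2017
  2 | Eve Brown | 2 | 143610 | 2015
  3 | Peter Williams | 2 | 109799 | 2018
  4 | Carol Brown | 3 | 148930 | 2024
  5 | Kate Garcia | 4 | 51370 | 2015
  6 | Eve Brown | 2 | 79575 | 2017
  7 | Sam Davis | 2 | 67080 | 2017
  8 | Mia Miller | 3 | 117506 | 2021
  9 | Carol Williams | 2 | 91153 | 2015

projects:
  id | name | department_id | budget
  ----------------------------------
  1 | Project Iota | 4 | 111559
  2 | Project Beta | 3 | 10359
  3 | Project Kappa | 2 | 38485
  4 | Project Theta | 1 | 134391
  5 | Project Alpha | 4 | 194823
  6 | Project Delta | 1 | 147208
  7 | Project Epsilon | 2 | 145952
SELECT name, salary FROM employees WHERE salary >= 114099

Execution result:
name | salary
Eve Brown | 143610
Carol Brown | 148930
Mia Miller | 117506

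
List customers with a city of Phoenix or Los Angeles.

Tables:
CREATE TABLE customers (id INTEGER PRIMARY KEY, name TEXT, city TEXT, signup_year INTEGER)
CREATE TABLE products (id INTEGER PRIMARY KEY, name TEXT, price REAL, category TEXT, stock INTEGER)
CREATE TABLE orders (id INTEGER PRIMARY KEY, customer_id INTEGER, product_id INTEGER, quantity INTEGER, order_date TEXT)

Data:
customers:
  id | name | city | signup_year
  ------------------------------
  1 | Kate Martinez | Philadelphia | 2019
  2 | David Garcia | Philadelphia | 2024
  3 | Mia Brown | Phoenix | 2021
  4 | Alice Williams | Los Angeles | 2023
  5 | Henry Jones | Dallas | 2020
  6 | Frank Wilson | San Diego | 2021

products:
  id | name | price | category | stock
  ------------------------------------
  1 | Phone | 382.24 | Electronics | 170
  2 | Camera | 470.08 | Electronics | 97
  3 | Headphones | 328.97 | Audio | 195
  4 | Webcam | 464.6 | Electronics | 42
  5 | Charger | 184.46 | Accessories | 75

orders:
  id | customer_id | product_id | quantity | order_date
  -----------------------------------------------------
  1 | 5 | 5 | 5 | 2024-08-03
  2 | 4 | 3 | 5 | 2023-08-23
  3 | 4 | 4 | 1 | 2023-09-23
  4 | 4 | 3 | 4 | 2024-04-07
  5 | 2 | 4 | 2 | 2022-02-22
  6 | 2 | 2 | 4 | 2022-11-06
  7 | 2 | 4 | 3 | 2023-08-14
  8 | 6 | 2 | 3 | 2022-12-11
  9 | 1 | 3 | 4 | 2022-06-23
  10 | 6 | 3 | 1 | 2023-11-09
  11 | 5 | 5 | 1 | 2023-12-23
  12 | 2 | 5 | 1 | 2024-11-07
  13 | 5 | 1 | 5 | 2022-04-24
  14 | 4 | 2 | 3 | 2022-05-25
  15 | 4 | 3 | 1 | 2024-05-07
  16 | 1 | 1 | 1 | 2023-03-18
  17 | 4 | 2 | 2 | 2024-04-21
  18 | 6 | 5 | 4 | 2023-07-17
SELECT name, city FROM customers WHERE city IN ('Phoenix', 'Los Angeles')

Execution result:
name | city
Mia Brown | Phoenix
Alice Williams | Los Angeles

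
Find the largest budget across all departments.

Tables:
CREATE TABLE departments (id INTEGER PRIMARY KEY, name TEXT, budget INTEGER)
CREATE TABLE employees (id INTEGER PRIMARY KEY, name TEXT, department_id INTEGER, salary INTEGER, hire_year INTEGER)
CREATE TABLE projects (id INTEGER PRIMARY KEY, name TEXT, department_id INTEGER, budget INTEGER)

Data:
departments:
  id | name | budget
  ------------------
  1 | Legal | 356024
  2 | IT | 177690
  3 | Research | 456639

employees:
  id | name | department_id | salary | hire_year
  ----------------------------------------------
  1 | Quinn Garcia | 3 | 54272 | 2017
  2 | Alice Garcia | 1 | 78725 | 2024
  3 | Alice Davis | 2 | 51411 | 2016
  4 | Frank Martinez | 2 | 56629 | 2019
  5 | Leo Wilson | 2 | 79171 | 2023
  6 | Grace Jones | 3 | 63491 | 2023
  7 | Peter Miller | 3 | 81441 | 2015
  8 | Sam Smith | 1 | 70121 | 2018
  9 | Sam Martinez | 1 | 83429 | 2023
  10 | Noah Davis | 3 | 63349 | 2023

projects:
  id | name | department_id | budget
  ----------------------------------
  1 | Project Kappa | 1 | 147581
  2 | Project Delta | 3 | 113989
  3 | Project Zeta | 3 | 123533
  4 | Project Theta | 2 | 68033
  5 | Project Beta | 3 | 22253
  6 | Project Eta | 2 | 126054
SELECT MAX(budget) FROM departments

Execution result:
456639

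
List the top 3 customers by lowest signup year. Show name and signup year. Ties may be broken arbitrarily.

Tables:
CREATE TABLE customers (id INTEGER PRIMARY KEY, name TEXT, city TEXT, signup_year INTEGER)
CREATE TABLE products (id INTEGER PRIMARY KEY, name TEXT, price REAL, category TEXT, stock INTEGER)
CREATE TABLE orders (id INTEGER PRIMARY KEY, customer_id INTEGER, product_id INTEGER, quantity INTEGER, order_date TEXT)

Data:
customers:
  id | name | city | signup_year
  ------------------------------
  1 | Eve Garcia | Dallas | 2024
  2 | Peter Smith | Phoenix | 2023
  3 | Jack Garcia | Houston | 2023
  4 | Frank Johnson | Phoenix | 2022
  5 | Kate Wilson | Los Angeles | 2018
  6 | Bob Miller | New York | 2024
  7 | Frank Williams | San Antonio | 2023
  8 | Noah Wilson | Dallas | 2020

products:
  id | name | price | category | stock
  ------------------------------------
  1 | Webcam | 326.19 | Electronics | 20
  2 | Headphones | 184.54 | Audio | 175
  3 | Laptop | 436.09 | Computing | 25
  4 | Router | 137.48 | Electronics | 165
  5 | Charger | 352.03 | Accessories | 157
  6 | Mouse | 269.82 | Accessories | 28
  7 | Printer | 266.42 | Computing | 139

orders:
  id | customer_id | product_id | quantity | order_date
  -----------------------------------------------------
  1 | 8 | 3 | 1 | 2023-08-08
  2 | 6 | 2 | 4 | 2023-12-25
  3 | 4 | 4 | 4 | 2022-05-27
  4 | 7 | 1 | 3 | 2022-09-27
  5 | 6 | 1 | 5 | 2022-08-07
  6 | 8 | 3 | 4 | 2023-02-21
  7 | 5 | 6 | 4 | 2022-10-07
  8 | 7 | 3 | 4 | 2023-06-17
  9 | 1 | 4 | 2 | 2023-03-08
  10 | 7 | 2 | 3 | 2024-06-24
SELECT name, signup_year FROM customers ORDER BY signup_year ASC LIMIT 3

Execution result:
name | signup_year
Kate Wilson | 2018
Noah Wilson | 2020
Frank Johnson | 2022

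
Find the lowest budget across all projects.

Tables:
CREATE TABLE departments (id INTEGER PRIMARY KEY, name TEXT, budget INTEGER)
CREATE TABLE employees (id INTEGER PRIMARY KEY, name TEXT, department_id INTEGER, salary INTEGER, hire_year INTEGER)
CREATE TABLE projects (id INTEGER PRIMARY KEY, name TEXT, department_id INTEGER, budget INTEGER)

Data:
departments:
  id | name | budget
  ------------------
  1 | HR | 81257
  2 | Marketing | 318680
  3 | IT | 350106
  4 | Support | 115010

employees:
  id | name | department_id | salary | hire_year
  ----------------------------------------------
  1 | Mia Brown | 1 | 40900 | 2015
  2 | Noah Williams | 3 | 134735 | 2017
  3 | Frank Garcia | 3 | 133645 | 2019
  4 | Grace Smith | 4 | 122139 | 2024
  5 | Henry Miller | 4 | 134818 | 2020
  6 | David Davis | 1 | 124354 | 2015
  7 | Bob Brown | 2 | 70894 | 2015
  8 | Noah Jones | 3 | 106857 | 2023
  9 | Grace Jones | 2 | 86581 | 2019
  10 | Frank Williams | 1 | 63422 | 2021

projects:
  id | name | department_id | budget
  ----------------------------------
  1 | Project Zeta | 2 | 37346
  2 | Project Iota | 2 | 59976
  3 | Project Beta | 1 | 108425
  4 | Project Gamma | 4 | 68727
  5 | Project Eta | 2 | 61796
SELECT MIN(budget) FROM projects

Execution result:
37346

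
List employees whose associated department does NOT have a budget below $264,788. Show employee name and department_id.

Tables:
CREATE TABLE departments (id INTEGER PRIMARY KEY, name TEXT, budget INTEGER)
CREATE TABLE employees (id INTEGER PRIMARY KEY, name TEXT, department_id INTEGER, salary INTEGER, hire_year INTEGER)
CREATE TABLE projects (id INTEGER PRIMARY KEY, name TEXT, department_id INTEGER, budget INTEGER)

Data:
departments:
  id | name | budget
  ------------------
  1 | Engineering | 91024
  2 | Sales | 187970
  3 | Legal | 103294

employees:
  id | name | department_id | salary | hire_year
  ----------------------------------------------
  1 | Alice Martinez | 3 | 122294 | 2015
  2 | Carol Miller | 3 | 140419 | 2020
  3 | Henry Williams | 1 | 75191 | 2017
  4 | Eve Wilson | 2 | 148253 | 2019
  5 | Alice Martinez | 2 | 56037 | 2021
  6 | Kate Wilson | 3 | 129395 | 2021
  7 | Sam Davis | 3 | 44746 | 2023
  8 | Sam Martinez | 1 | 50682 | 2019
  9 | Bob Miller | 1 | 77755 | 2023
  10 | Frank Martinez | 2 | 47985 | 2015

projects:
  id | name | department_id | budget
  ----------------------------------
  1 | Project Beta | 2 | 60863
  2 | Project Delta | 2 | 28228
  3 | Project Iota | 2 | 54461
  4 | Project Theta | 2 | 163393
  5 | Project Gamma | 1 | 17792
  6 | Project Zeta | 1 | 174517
SELECT name, department_id FROM employees WHERE department_id NOT IN (SELECT id FROM departments WHERE budget < 264788)

Execution result:
(no rows)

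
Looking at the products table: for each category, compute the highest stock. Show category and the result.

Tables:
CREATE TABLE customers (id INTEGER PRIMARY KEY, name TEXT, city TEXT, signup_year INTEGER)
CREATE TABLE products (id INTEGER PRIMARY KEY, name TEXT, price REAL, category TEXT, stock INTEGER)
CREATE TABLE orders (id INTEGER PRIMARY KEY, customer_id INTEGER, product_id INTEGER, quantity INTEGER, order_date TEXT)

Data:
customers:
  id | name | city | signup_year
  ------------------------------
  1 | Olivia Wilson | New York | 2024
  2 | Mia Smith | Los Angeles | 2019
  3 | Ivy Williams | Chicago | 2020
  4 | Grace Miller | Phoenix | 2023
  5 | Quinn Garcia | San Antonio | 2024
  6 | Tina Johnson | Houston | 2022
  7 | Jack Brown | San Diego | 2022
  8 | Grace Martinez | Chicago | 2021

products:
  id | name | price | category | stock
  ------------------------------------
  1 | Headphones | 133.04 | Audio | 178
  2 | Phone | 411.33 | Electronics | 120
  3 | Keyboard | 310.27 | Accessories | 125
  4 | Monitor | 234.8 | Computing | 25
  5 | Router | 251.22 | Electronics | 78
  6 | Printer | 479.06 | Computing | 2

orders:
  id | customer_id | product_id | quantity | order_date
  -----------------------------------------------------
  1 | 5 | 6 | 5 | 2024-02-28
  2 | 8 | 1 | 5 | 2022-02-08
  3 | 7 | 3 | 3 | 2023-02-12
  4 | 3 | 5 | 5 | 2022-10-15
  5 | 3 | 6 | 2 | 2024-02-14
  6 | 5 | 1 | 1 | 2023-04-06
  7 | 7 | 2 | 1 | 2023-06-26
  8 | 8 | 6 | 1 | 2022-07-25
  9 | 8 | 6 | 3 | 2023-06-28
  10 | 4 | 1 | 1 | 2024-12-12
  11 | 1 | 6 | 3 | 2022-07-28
SELECT category, MAX(stock) AS max_stock FROM products GROUP BY category

Execution result:
category | max_stock
Accessories | 125
Audio | 178
Computing | 25
Electronics | 120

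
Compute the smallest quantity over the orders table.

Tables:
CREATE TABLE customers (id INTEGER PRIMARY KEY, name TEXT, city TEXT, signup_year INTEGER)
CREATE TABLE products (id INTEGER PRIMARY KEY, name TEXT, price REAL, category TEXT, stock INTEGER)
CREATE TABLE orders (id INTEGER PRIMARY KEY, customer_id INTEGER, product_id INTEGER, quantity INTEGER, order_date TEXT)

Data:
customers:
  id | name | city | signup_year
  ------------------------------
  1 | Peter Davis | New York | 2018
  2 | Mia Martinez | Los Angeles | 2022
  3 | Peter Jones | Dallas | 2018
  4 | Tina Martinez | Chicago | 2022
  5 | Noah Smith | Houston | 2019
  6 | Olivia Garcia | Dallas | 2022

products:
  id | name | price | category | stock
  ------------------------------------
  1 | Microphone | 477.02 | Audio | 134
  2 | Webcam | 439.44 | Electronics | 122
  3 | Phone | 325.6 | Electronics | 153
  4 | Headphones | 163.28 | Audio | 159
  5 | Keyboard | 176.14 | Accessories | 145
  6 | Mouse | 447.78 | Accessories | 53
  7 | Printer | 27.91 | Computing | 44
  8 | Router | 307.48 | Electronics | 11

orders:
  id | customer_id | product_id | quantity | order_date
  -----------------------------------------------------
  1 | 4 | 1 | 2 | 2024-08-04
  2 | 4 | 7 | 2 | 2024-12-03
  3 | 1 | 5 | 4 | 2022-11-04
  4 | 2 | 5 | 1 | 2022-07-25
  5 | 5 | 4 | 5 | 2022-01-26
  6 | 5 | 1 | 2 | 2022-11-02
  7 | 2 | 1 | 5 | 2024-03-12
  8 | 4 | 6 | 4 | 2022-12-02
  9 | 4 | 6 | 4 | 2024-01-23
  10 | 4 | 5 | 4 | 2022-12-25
SELECT MIN(quantity) FROM orders

Execution result:
1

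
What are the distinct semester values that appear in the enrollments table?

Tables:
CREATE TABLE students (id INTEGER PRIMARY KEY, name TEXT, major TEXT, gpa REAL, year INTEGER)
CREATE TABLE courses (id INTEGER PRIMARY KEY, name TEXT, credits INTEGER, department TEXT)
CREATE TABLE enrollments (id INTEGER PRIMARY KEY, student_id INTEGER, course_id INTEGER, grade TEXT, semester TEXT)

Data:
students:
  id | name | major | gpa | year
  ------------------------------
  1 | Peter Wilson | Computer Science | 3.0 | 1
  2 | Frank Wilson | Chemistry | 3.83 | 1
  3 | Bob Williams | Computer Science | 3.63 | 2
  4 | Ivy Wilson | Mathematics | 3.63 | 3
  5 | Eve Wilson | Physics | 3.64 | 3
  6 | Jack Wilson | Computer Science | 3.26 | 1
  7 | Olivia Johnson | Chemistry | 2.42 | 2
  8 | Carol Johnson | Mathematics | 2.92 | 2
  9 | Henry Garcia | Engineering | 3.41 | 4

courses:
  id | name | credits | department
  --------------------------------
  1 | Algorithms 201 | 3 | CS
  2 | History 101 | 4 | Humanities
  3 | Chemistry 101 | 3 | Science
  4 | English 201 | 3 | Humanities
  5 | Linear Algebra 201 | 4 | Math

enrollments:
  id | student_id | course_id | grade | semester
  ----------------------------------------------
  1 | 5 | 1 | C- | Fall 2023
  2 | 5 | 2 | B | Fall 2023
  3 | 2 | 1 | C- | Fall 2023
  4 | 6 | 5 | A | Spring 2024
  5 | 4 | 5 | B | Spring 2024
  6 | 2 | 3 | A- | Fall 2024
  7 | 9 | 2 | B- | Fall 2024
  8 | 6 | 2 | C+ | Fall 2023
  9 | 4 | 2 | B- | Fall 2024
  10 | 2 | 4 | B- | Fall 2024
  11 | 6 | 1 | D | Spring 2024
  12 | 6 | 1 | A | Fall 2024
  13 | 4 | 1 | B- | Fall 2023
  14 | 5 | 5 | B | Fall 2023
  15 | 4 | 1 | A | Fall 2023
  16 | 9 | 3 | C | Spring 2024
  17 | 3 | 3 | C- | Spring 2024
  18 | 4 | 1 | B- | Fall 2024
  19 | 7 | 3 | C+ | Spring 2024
SELECT DISTINCT semester FROM enrollments

Execution result:
semester
Fall 2023
Spring 2024
Fall 2024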